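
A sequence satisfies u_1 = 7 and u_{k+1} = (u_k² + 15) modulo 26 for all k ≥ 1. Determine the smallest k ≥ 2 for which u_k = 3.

3

Computing terms: u_1 = 7, u_2 = 12, u_3 = 3, u_4 = 24, u_5 = 19, u_6 = 12.
Since u_6 = u_2 = 12, the sequence is eventually periodic: after a pre-period of length 1 it cycles with period 4.
The value 3 first appears (with k ≥ 2) at u_3.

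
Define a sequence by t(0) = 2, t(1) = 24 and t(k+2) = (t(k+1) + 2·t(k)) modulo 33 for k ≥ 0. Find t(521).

We have t(0) = 2; t(1) = 24; t(2) = 28; t(3) = 10; t(4) = 0; t(5) = 20; t(6) = 20; t(7) = 27; t(8) = 1; t(9) = 22; t(10) = 24; t(11) = 2; t(12) = 17; t(13) = 21; t(14) = 22; t(15) = 31; t(16) = 9; t(17) = 5; t(18) = 23; t(19) = 0; t(20) = 13; t(21) = 13; t(22) = 6; t(23) = 32; t(24) = 11; t(25) = 9; t(26) = 31; t(27) = 16; t(28) = 12; t(29) = 11; t(30) = 2; t(31) = 24.
Since (t(30), t(31)) = (t(0), t(1)) = (2, 24) (two consecutive terms determine the rest), the sequence is periodic with period 30.
(521 - 0) mod 30 = 11, so t(521) = t(11) = 2.

2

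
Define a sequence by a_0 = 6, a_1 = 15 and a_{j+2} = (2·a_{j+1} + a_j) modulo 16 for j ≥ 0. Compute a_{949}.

11

a_0 = 6; a_1 = 15; a_2 = 4; a_3 = 7; a_4 = 2; a_5 = 11; a_6 = 8; a_7 = 11; a_8 = 14; a_9 = 7; a_{10} = 12; a_{11} = 15; a_{12} = 10; a_{13} = 3; a_{14} = 0; a_{15} = 3; a_{16} = 6; a_{17} = 15.
The sequence repeats with period 16.
So a_{949} = a_{0 + ((949-0) mod 16)} = a_5 = 11.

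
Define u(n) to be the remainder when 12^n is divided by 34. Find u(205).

14

We have u(1) = 12; u(2) = 8; u(3) = 28; u(4) = 30; u(5) = 20; u(6) = 2; u(7) = 24; u(8) = 16; u(9) = 22; u(10) = 26; u(11) = 6; u(12) = 4; u(13) = 14; u(14) = 32; u(15) = 10; u(16) = 18; u(17) = 12.
The sequence repeats with period 16.
(205 - 1) mod 16 = 12, so u(205) = u(13) = 14.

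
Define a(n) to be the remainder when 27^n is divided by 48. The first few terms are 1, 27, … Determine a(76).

Computing terms: a(0) = 1, a(1) = 27, a(2) = 9, a(3) = 3, a(4) = 33, a(5) = 27.
Since a(5) = a(1) = 27, the sequence is eventually periodic: after a pre-period of length 1 it cycles with period 4.
For n ≥ 1, a(n) depends only on (n - 1) mod 4. (76 - 1) mod 4 = 3, so a(76) = a(4) = 33.

33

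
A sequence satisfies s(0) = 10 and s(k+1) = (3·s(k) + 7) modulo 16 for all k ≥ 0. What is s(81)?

5

s(0) = 10, s(1) = 5, s(2) = 6, s(3) = 9, s(4) = 2, s(5) = 13, s(6) = 14, s(7) = 1, s(8) = 10.
The sequence repeats with period 8.
(81 - 0) mod 8 = 1, so s(81) = s(1) = 5.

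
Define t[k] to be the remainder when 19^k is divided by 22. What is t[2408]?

5

t[1] = 19,  t[2] = 9,  t[3] = 17,  t[4] = 15,  t[5] = 21,  t[6] = 3,  t[7] = 13,  t[8] = 5,  t[9] = 7,  t[10] = 1,  t[11] = 19.
The sequence repeats with period 10.
(2408 - 1) mod 10 = 7, so t[2408] = t[8] = 5.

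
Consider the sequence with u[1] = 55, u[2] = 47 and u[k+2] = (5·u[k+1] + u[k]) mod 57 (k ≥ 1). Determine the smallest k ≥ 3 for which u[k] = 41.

26

Listing terms: u[1] = 55,  u[2] = 47,  u[3] = 5,  u[4] = 15,  u[5] = 23,  u[6] = 16,  u[7] = 46,  u[8] = 18,  u[9] = 22,  u[10] = 14,  u[11] = 35,  u[12] = 18,  u[13] = 11,  u[14] = 16,  u[15] = 34,  u[16] = 15,  u[17] = 52,  u[18] = 47,  u[19] = 2,  u[20] = 0,  u[21] = 2,  u[22] = 10,  u[23] = 52,  u[24] = 42,  u[25] = 34,  u[26] = 41,  u[27] = 11,  u[28] = 39,  u[29] = 35,  u[30] = 43,  u[31] = 22,  u[32] = 39,  u[33] = 46,  u[34] = 41,  u[35] = 23,  u[36] = 42,  u[37] = 5,  u[38] = 10,  u[39] = 55,  u[40] = 0,  u[41] = 55,  u[42] = 47.
Since (u[41], u[42]) = (u[1], u[2]) = (55, 47) (two consecutive terms determine the rest), the sequence is periodic with period 40.
The value 41 first appears (with k ≥ 3) at u[26].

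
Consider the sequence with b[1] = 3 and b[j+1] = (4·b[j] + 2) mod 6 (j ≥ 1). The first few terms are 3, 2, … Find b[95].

Listing terms: b[1] = 3; b[2] = 2; b[3] = 4; b[4] = 0; b[5] = 2.
Since b[5] = b[2] = 2, the sequence is eventually periodic: after a pre-period of length 1 it cycles with period 3.
For j ≥ 2, b[j] depends only on (j - 2) mod 3. (95 - 2) mod 3 = 0, so b[95] = b[2] = 2.

2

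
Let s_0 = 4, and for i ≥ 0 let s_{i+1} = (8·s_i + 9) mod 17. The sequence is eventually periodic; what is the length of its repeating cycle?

8

We have s_0 = 4,  s_1 = 7,  s_2 = 14,  s_3 = 2,  s_4 = 8,  s_5 = 5,  s_6 = 15,  s_7 = 10,  s_8 = 4.
The sequence repeats with period 8.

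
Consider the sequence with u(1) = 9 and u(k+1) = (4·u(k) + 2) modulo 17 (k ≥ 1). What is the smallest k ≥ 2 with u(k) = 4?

2

Listing terms: u(1) = 9, u(2) = 4, u(3) = 1, u(4) = 6, u(5) = 9.
The sequence repeats with period 4.
The value 4 first appears (with k ≥ 2) at u(2).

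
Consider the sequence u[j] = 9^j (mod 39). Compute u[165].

27

Computing terms: u[1] = 9, u[2] = 3, u[3] = 27, u[4] = 9.
Since u[4] = u[1] = 9, the sequence is periodic with period 3.
So u[165] = u[1 + ((165-1) mod 3)] = u[3] = 27.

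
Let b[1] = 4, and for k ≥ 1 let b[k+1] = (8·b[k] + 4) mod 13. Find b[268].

Computing terms: b[1] = 4; b[2] = 10; b[3] = 6; b[4] = 0; b[5] = 4.
The sequence repeats with period 4.
So b[268] = b[1 + ((268-1) mod 4)] = b[4] = 0.

0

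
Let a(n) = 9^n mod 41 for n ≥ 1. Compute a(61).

Listing terms: a(1) = 9; a(2) = 40; a(3) = 32; a(4) = 1; a(5) = 9.
Since a(5) = a(1) = 9, the sequence is periodic with period 4.
So a(61) = a(1 + ((61-1) mod 4)) = a(1) = 9.

9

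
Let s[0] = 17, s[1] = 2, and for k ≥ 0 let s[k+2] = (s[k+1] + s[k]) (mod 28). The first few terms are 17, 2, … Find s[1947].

We have s[0] = 17, s[1] = 2, s[2] = 19, s[3] = 21, s[4] = 12, s[5] = 5, s[6] = 17, s[7] = 22, s[8] = 11, s[9] = 5, s[10] = 16, s[11] = 21, s[12] = 9, s[13] = 2, s[14] = 11, s[15] = 13, s[16] = 24, s[17] = 9, s[18] = 5, s[19] = 14, s[20] = 19, s[21] = 5, s[22] = 24, s[23] = 1, s[24] = 25, s[25] = 26, s[26] = 23, s[27] = 21, s[28] = 16, s[29] = 9, s[30] = 25, s[31] = 6, s[32] = 3, s[33] = 9, s[34] = 12, s[35] = 21, s[36] = 5, s[37] = 26, s[38] = 3, s[39] = 1, s[40] = 4, s[41] = 5, s[42] = 9, s[43] = 14, s[44] = 23, s[45] = 9, s[46] = 4, s[47] = 13, s[48] = 17, s[49] = 2.
The sequence repeats with period 48.
So s[1947] = s[0 + ((1947-0) mod 48)] = s[27] = 21.

21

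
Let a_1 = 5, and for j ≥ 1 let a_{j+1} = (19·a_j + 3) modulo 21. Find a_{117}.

Listing terms: a_1 = 5,  a_2 = 14,  a_3 = 17,  a_4 = 11,  a_5 = 2,  a_6 = 20,  a_7 = 5.
The sequence repeats with period 6.
So a_{117} = a_{1 + ((117-1) mod 6)} = a_3 = 17.

17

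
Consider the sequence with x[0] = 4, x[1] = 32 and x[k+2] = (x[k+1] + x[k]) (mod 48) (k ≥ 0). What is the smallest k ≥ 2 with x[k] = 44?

11

We have x[0] = 4,  x[1] = 32,  x[2] = 36,  x[3] = 20,  x[4] = 8,  x[5] = 28,  x[6] = 36,  x[7] = 16,  x[8] = 4,  x[9] = 20,  x[10] = 24,  x[11] = 44,  x[12] = 20,  x[13] = 16,  x[14] = 36,  x[15] = 4,  x[16] = 40,  x[17] = 44,  x[18] = 36,  x[19] = 32,  x[20] = 20,  x[21] = 4,  x[22] = 24,  x[23] = 28,  x[24] = 4,  x[25] = 32.
The sequence repeats with period 24.
The value 44 first appears (with k ≥ 2) at x[11].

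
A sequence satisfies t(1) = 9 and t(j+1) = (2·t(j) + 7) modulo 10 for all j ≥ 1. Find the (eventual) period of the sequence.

4

We have t(1) = 9, t(2) = 5, t(3) = 7, t(4) = 1, t(5) = 9.
Since t(5) = t(1) = 9, the sequence is periodic with period 4.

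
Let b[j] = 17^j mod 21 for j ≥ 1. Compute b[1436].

16

Listing terms: b[1] = 17; b[2] = 16; b[3] = 20; b[4] = 4; b[5] = 5; b[6] = 1; b[7] = 17.
The sequence repeats with period 6.
(1436 - 1) mod 6 = 1, so b[1436] = b[2] = 16.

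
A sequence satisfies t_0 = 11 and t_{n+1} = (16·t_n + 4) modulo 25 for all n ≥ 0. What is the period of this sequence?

25

t_0 = 11,  t_1 = 5,  t_2 = 9,  t_3 = 23,  t_4 = 22,  t_5 = 6,  t_6 = 0,  t_7 = 4,  t_8 = 18,  t_9 = 17,  t_{10} = 1,  t_{11} = 20,  t_{12} = 24,  t_{13} = 13,  t_{14} = 12,  t_{15} = 21,  t_{16} = 15,  t_{17} = 19,  t_{18} = 8,  t_{19} = 7,  t_{20} = 16,  t_{21} = 10,  t_{22} = 14,  t_{23} = 3,  t_{24} = 2,  t_{25} = 11.
The sequence repeats with period 25.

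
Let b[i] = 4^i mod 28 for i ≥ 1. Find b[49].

4

We have b[1] = 4,  b[2] = 16,  b[3] = 8,  b[4] = 4.
Since b[4] = b[1] = 4, the sequence is periodic with period 3.
(49 - 1) mod 3 = 0, so b[49] = b[1] = 4.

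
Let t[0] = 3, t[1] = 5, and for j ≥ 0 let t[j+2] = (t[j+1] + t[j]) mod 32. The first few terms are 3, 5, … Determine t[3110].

We have t[0] = 3; t[1] = 5; t[2] = 8; t[3] = 13; t[4] = 21; t[5] = 2; t[6] = 23; t[7] = 25; t[8] = 16; t[9] = 9; t[10] = 25; t[11] = 2; t[12] = 27; t[13] = 29; t[14] = 24; t[15] = 21; t[16] = 13; t[17] = 2; t[18] = 15; t[19] = 17; t[20] = 0; t[21] = 17; t[22] = 17; t[23] = 2; t[24] = 19; t[25] = 21; t[26] = 8; t[27] = 29; t[28] = 5; t[29] = 2; t[30] = 7; t[31] = 9; t[32] = 16; t[33] = 25; t[34] = 9; t[35] = 2; t[36] = 11; t[37] = 13; t[38] = 24; t[39] = 5; t[40] = 29; t[41] = 2; t[42] = 31; t[43] = 1; t[44] = 0; t[45] = 1; t[46] = 1; t[47] = 2; t[48] = 3; t[49] = 5.
Since (t[48], t[49]) = (t[0], t[1]) = (3, 5) (two consecutive terms determine the rest), the sequence is periodic with period 48.
(3110 - 0) mod 48 = 38, so t[3110] = t[38] = 24.

24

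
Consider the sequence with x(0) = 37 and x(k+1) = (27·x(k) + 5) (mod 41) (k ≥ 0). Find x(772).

We have x(0) = 37, x(1) = 20, x(2) = 12, x(3) = 1, x(4) = 32, x(5) = 8, x(6) = 16, x(7) = 27, x(8) = 37.
Since x(8) = x(0) = 37, the sequence is periodic with period 8.
So x(772) = x(0 + ((772-0) mod 8)) = x(4) = 32.

32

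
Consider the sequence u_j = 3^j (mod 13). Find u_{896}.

Computing terms: u_1 = 3,  u_2 = 9,  u_3 = 1,  u_4 = 3.
The sequence repeats with period 3.
So u_{896} = u_{1 + ((896-1) mod 3)} = u_2 = 9.

9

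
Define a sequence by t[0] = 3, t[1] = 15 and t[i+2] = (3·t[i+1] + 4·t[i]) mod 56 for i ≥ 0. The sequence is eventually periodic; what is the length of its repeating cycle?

Listing terms: t[0] = 3,  t[1] = 15,  t[2] = 1,  t[3] = 7,  t[4] = 25,  t[5] = 47,  t[6] = 17,  t[7] = 15,  t[8] = 1.
Since (t[7], t[8]) = (t[1], t[2]) = (15, 1) (two consecutive terms determine the rest), the sequence is eventually periodic: after a pre-period of length 1 it cycles with period 6.

6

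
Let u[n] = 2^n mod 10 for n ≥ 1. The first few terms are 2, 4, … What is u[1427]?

8

We have u[1] = 2, u[2] = 4, u[3] = 8, u[4] = 6, u[5] = 2.
Since u[5] = u[1] = 2, the sequence is periodic with period 4.
(1427 - 1) mod 4 = 2, so u[1427] = u[3] = 8.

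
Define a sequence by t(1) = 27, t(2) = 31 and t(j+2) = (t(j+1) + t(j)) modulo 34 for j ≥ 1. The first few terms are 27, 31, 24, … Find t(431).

We have t(1) = 27; t(2) = 31; t(3) = 24; t(4) = 21; t(5) = 11; t(6) = 32; t(7) = 9; t(8) = 7; t(9) = 16; t(10) = 23; t(11) = 5; t(12) = 28; t(13) = 33; t(14) = 27; t(15) = 26; t(16) = 19; t(17) = 11; t(18) = 30; t(19) = 7; t(20) = 3; t(21) = 10; t(22) = 13; t(23) = 23; t(24) = 2; t(25) = 25; t(26) = 27; t(27) = 18; t(28) = 11; t(29) = 29; t(30) = 6; t(31) = 1; t(32) = 7; t(33) = 8; t(34) = 15; t(35) = 23; t(36) = 4; t(37) = 27; t(38) = 31.
Since (t(37), t(38)) = (t(1), t(2)) = (27, 31) (two consecutive terms determine the rest), the sequence is periodic with period 36.
So t(431) = t(1 + ((431-1) mod 36)) = t(35) = 23.

23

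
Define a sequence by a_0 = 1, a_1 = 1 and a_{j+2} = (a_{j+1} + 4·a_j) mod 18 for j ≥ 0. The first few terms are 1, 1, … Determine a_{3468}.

17

We have a_0 = 1,  a_1 = 1,  a_2 = 5,  a_3 = 9,  a_4 = 11,  a_5 = 11,  a_6 = 1,  a_7 = 9,  a_8 = 13,  a_9 = 13,  a_{10} = 11,  a_{11} = 9,  a_{12} = 17,  a_{13} = 17,  a_{14} = 13,  a_{15} = 9,  a_{16} = 7,  a_{17} = 7,  a_{18} = 17,  a_{19} = 9,  a_{20} = 5,  a_{21} = 5,  a_{22} = 7,  a_{23} = 9,  a_{24} = 1,  a_{25} = 1.
The sequence repeats with period 24.
So a_{3468} = a_{0 + ((3468-0) mod 24)} = a_{12} = 17.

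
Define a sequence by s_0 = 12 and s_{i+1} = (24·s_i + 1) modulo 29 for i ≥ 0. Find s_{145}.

25

Computing terms: s_0 = 12,  s_1 = 28,  s_2 = 6,  s_3 = 0,  s_4 = 1,  s_5 = 25,  s_6 = 21,  s_7 = 12.
The sequence repeats with period 7.
(145 - 0) mod 7 = 5, so s_{145} = s_5 = 25.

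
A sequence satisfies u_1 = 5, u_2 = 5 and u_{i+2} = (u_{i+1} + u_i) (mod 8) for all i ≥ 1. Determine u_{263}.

Listing terms: u_1 = 5, u_2 = 5, u_3 = 2, u_4 = 7, u_5 = 1, u_6 = 0, u_7 = 1, u_8 = 1, u_9 = 2, u_{10} = 3, u_{11} = 5, u_{12} = 0, u_{13} = 5, u_{14} = 5.
The sequence repeats with period 12.
So u_{263} = u_{1 + ((263-1) mod 12)} = u_{11} = 5.

5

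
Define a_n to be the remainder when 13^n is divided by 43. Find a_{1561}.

Computing terms: a_0 = 1, a_1 = 13, a_2 = 40, a_3 = 4, a_4 = 9, a_5 = 31, a_6 = 16, a_7 = 36, a_8 = 38, a_9 = 21, a_{10} = 15, a_{11} = 23, a_{12} = 41, a_{13} = 17, a_{14} = 6, a_{15} = 35, a_{16} = 25, a_{17} = 24, a_{18} = 11, a_{19} = 14, a_{20} = 10, a_{21} = 1.
Since a_{21} = a_0 = 1, the sequence is periodic with period 21.
So a_{1561} = a_{0 + ((1561-0) mod 21)} = a_7 = 36.

36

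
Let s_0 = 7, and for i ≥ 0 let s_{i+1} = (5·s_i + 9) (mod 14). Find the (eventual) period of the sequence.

Computing terms: s_0 = 7; s_1 = 2; s_2 = 5; s_3 = 6; s_4 = 11; s_5 = 8; s_6 = 7.
Since s_6 = s_0 = 7, the sequence is periodic with period 6.

6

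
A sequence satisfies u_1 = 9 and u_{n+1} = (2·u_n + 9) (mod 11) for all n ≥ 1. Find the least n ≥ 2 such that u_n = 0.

10

u_1 = 9, u_2 = 5, u_3 = 8, u_4 = 3, u_5 = 4, u_6 = 6, u_7 = 10, u_8 = 7, u_9 = 1, u_{10} = 0, u_{11} = 9.
The sequence repeats with period 10.
The value 0 first appears (with n ≥ 2) at u_{10}.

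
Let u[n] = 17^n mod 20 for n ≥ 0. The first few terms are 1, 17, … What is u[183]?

Listing terms: u[0] = 1,  u[1] = 17,  u[2] = 9,  u[3] = 13,  u[4] = 1.
The sequence repeats with period 4.
So u[183] = u[0 + ((183-0) mod 4)] = u[3] = 13.

13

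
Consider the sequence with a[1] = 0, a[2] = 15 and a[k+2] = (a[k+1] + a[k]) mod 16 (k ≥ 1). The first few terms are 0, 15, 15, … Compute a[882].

3

Computing terms: a[1] = 0; a[2] = 15; a[3] = 15; a[4] = 14; a[5] = 13; a[6] = 11; a[7] = 8; a[8] = 3; a[9] = 11; a[10] = 14; a[11] = 9; a[12] = 7; a[13] = 0; a[14] = 7; a[15] = 7; a[16] = 14; a[17] = 5; a[18] = 3; a[19] = 8; a[20] = 11; a[21] = 3; a[22] = 14; a[23] = 1; a[24] = 15; a[25] = 0; a[26] = 15.
Since (a[25], a[26]) = (a[1], a[2]) = (0, 15) (two consecutive terms determine the rest), the sequence is periodic with period 24.
So a[882] = a[1 + ((882-1) mod 24)] = a[18] = 3.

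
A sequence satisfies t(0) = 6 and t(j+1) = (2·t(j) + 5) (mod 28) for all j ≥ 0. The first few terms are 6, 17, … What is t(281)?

11

Computing terms: t(0) = 6,  t(1) = 17,  t(2) = 11,  t(3) = 27,  t(4) = 3,  t(5) = 11.
Since t(5) = t(2) = 11, the sequence is eventually periodic: after a pre-period of length 2 it cycles with period 3.
For j ≥ 2, t(j) depends only on (j - 2) mod 3. (281 - 2) mod 3 = 0, so t(281) = t(2) = 11.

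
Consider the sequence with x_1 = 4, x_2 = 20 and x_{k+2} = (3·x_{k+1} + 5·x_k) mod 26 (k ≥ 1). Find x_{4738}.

x_1 = 4, x_2 = 20, x_3 = 2, x_4 = 2, x_5 = 16, x_6 = 6, x_7 = 20, x_8 = 12, x_9 = 6, x_{10} = 0, x_{11} = 4, x_{12} = 12, x_{13} = 4, x_{14} = 20.
The sequence repeats with period 12.
So x_{4738} = x_{1 + ((4738-1) mod 12)} = x_{10} = 0.

0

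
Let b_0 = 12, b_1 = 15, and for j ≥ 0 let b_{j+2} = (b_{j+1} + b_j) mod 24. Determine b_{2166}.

12

b_0 = 12,  b_1 = 15,  b_2 = 3,  b_3 = 18,  b_4 = 21,  b_5 = 15,  b_6 = 12,  b_7 = 3,  b_8 = 15,  b_9 = 18,  b_{10} = 9,  b_{11} = 3,  b_{12} = 12,  b_{13} = 15.
The sequence repeats with period 12.
(2166 - 0) mod 12 = 6, so b_{2166} = b_6 = 12.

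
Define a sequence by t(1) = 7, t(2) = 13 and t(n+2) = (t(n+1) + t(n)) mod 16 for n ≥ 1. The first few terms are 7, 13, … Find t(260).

9

Computing terms: t(1) = 7; t(2) = 13; t(3) = 4; t(4) = 1; t(5) = 5; t(6) = 6; t(7) = 11; t(8) = 1; t(9) = 12; t(10) = 13; t(11) = 9; t(12) = 6; t(13) = 15; t(14) = 5; t(15) = 4; t(16) = 9; t(17) = 13; t(18) = 6; t(19) = 3; t(20) = 9; t(21) = 12; t(22) = 5; t(23) = 1; t(24) = 6; t(25) = 7; t(26) = 13.
Since (t(25), t(26)) = (t(1), t(2)) = (7, 13) (two consecutive terms determine the rest), the sequence is periodic with period 24.
So t(260) = t(1 + ((260-1) mod 24)) = t(20) = 9.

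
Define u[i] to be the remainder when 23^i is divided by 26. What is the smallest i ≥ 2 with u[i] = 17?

We have u[1] = 23,  u[2] = 9,  u[3] = 25,  u[4] = 3,  u[5] = 17,  u[6] = 1,  u[7] = 23.
Since u[7] = u[1] = 23, the sequence is periodic with period 6.
The value 17 first appears (with i ≥ 2) at u[5].

5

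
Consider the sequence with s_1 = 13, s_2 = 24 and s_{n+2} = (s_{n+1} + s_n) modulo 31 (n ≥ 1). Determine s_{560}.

16

Listing terms: s_1 = 13,  s_2 = 24,  s_3 = 6,  s_4 = 30,  s_5 = 5,  s_6 = 4,  s_7 = 9,  s_8 = 13,  s_9 = 22,  s_{10} = 4,  s_{11} = 26,  s_{12} = 30,  s_{13} = 25,  s_{14} = 24,  s_{15} = 18,  s_{16} = 11,  s_{17} = 29,  s_{18} = 9,  s_{19} = 7,  s_{20} = 16,  s_{21} = 23,  s_{22} = 8,  s_{23} = 0,  s_{24} = 8,  s_{25} = 8,  s_{26} = 16,  s_{27} = 24,  s_{28} = 9,  s_{29} = 2,  s_{30} = 11,  s_{31} = 13,  s_{32} = 24.
The sequence repeats with period 30.
So s_{560} = s_{1 + ((560-1) mod 30)} = s_{20} = 16.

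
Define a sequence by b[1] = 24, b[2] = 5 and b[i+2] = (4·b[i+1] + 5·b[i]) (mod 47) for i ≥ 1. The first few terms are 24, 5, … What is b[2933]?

Listing terms: b[1] = 24, b[2] = 5, b[3] = 46, b[4] = 21, b[5] = 32, b[6] = 45, b[7] = 11, b[8] = 34, b[9] = 3, b[10] = 41, b[11] = 38, b[12] = 28, b[13] = 20, b[14] = 32, b[15] = 40, b[16] = 38, b[17] = 23, b[18] = 0, b[19] = 21, b[20] = 37, b[21] = 18, b[22] = 22, b[23] = 37, b[24] = 23, b[25] = 42, b[26] = 1, b[27] = 26, b[28] = 15, b[29] = 2, b[30] = 36, b[31] = 13, b[32] = 44, b[33] = 6, b[34] = 9, b[35] = 19, b[36] = 27, b[37] = 15, b[38] = 7, b[39] = 9, b[40] = 24, b[41] = 0, b[42] = 26, b[43] = 10, b[44] = 29, b[45] = 25, b[46] = 10, b[47] = 24, b[48] = 5.
Since (b[47], b[48]) = (b[1], b[2]) = (24, 5) (two consecutive terms determine the rest), the sequence is periodic with period 46.
So b[2933] = b[1 + ((2933-1) mod 46)] = b[35] = 19.

19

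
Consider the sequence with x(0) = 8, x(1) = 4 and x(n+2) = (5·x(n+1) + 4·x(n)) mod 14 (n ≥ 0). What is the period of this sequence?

We have x(0) = 8, x(1) = 4, x(2) = 10, x(3) = 10, x(4) = 6, x(5) = 0, x(6) = 10, x(7) = 8, x(8) = 10, x(9) = 12, x(10) = 2, x(11) = 2, x(12) = 4, x(13) = 0, x(14) = 2, x(15) = 10, x(16) = 2, x(17) = 8, x(18) = 6, x(19) = 6, x(20) = 12, x(21) = 0, x(22) = 6, x(23) = 2, x(24) = 6, x(25) = 10, x(26) = 4, x(27) = 4, x(28) = 8, x(29) = 0, x(30) = 4, x(31) = 6, x(32) = 4, x(33) = 2, x(34) = 12, x(35) = 12, x(36) = 10, x(37) = 0, x(38) = 12, x(39) = 4, x(40) = 12, x(41) = 6, x(42) = 8, x(43) = 8, x(44) = 2, x(45) = 0, x(46) = 8, x(47) = 12, x(48) = 8, x(49) = 4.
The sequence repeats with period 48.

48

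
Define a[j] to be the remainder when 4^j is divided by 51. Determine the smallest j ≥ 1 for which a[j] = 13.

Listing terms: a[0] = 1, a[1] = 4, a[2] = 16, a[3] = 13, a[4] = 1.
The sequence repeats with period 4.
The value 13 first appears (with j ≥ 1) at a[3].

3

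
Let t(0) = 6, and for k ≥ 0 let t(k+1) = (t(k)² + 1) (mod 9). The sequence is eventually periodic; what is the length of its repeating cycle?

3

Computing terms: t(0) = 6,  t(1) = 1,  t(2) = 2,  t(3) = 5,  t(4) = 8,  t(5) = 2.
Since t(5) = t(2) = 2, the sequence is eventually periodic: after a pre-period of length 2 it cycles with period 3.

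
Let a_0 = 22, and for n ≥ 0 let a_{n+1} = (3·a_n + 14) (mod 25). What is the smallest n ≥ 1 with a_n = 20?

Computing terms: a_0 = 22; a_1 = 5; a_2 = 4; a_3 = 1; a_4 = 17; a_5 = 15; a_6 = 9; a_7 = 16; a_8 = 12; a_9 = 0; a_{10} = 14; a_{11} = 6; a_{12} = 7; a_{13} = 10; a_{14} = 19; a_{15} = 21; a_{16} = 2; a_{17} = 20; a_{18} = 24; a_{19} = 11; a_{20} = 22.
Since a_{20} = a_0 = 22, the sequence is periodic with period 20.
The value 20 first appears (with n ≥ 1) at a_{17}.

17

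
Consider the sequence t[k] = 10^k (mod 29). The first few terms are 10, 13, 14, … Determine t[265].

t[1] = 10, t[2] = 13, t[3] = 14, t[4] = 24, t[5] = 8, t[6] = 22, t[7] = 17, t[8] = 25, t[9] = 18, t[10] = 6, t[11] = 2, t[12] = 20, t[13] = 26, t[14] = 28, t[15] = 19, t[16] = 16, t[17] = 15, t[18] = 5, t[19] = 21, t[20] = 7, t[21] = 12, t[22] = 4, t[23] = 11, t[24] = 23, t[25] = 27, t[26] = 9, t[27] = 3, t[28] = 1, t[29] = 10.
The sequence repeats with period 28.
(265 - 1) mod 28 = 12, so t[265] = t[13] = 26.

26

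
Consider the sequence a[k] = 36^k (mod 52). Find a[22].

Listing terms: a[0] = 1; a[1] = 36; a[2] = 48; a[3] = 12; a[4] = 16; a[5] = 4; a[6] = 40; a[7] = 36.
Since a[7] = a[1] = 36, the sequence is eventually periodic: after a pre-period of length 1 it cycles with period 6.
For k ≥ 1, a[k] depends only on (k - 1) mod 6. (22 - 1) mod 6 = 3, so a[22] = a[4] = 16.

16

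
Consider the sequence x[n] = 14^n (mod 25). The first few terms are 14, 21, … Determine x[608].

x[1] = 14; x[2] = 21; x[3] = 19; x[4] = 16; x[5] = 24; x[6] = 11; x[7] = 4; x[8] = 6; x[9] = 9; x[10] = 1; x[11] = 14.
The sequence repeats with period 10.
(608 - 1) mod 10 = 7, so x[608] = x[8] = 6.

6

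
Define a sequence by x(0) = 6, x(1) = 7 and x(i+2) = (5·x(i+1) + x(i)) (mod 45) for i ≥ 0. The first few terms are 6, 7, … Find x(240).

6

x(0) = 6; x(1) = 7; x(2) = 41; x(3) = 32; x(4) = 21; x(5) = 2; x(6) = 31; x(7) = 22; x(8) = 6; x(9) = 7.
Since (x(8), x(9)) = (x(0), x(1)) = (6, 7) (two consecutive terms determine the rest), the sequence is periodic with period 8.
(240 - 0) mod 8 = 0, so x(240) = x(0) = 6.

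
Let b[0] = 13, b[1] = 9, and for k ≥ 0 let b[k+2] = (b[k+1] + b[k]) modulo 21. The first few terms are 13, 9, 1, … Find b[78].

We have b[0] = 13; b[1] = 9; b[2] = 1; b[3] = 10; b[4] = 11; b[5] = 0; b[6] = 11; b[7] = 11; b[8] = 1; b[9] = 12; b[10] = 13; b[11] = 4; b[12] = 17; b[13] = 0; b[14] = 17; b[15] = 17; b[16] = 13; b[17] = 9.
Since (b[16], b[17]) = (b[0], b[1]) = (13, 9) (two consecutive terms determine the rest), the sequence is periodic with period 16.
(78 - 0) mod 16 = 14, so b[78] = b[14] = 17.

17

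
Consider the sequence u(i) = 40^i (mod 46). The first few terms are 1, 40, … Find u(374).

24

Listing terms: u(0) = 1, u(1) = 40, u(2) = 36, u(3) = 14, u(4) = 8, u(5) = 44, u(6) = 12, u(7) = 20, u(8) = 18, u(9) = 30, u(10) = 4, u(11) = 22, u(12) = 6, u(13) = 10, u(14) = 32, u(15) = 38, u(16) = 2, u(17) = 34, u(18) = 26, u(19) = 28, u(20) = 16, u(21) = 42, u(22) = 24, u(23) = 40.
Since u(23) = u(1) = 40, the sequence is eventually periodic: after a pre-period of length 1 it cycles with period 22.
For i ≥ 1, u(i) depends only on (i - 1) mod 22. (374 - 1) mod 22 = 21, so u(374) = u(22) = 24.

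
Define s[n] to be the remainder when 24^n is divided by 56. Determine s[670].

32

s[1] = 24,  s[2] = 16,  s[3] = 48,  s[4] = 32,  s[5] = 40,  s[6] = 8,  s[7] = 24.
Since s[7] = s[1] = 24, the sequence is periodic with period 6.
(670 - 1) mod 6 = 3, so s[670] = s[4] = 32.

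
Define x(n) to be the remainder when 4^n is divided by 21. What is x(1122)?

We have x(0) = 1; x(1) = 4; x(2) = 16; x(3) = 1.
Since x(3) = x(0) = 1, the sequence is periodic with period 3.
So x(1122) = x(0 + ((1122-0) mod 3)) = x(0) = 1.

1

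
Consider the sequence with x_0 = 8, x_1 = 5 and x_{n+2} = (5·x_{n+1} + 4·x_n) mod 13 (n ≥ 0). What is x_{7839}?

Computing terms: x_0 = 8; x_1 = 5; x_2 = 5; x_3 = 6; x_4 = 11; x_5 = 1; x_6 = 10; x_7 = 2; x_8 = 11; x_9 = 11; x_{10} = 8; x_{11} = 6; x_{12} = 10; x_{13} = 9; x_{14} = 7; x_{15} = 6; x_{16} = 6; x_{17} = 2; x_{18} = 8; x_{19} = 9; x_{20} = 12; x_{21} = 5; x_{22} = 8; x_{23} = 8; x_{24} = 7; x_{25} = 2; x_{26} = 12; x_{27} = 3; x_{28} = 11; x_{29} = 2; x_{30} = 2; x_{31} = 5; x_{32} = 7; x_{33} = 3; x_{34} = 4; x_{35} = 6; x_{36} = 7; x_{37} = 7; x_{38} = 11; x_{39} = 5; x_{40} = 4; x_{41} = 1; x_{42} = 8; x_{43} = 5.
The sequence repeats with period 42.
(7839 - 0) mod 42 = 27, so x_{7839} = x_{27} = 3.

3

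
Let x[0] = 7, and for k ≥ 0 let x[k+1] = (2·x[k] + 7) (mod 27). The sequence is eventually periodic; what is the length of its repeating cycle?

We have x[0] = 7, x[1] = 21, x[2] = 22, x[3] = 24, x[4] = 1, x[5] = 9, x[6] = 25, x[7] = 3, x[8] = 13, x[9] = 6, x[10] = 19, x[11] = 18, x[12] = 16, x[13] = 12, x[14] = 4, x[15] = 15, x[16] = 10, x[17] = 0, x[18] = 7.
The sequence repeats with period 18.

18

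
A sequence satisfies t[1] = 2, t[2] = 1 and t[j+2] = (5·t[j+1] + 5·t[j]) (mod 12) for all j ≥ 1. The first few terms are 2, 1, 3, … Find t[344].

We have t[1] = 2,  t[2] = 1,  t[3] = 3,  t[4] = 8,  t[5] = 7,  t[6] = 3,  t[7] = 2,  t[8] = 1.
The sequence repeats with period 6.
(344 - 1) mod 6 = 1, so t[344] = t[2] = 1.

1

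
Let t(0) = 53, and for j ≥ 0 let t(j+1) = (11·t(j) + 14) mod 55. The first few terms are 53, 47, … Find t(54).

We have t(0) = 53,  t(1) = 47,  t(2) = 36,  t(3) = 25,  t(4) = 14,  t(5) = 3,  t(6) = 47.
Since t(6) = t(1) = 47, the sequence is eventually periodic: after a pre-period of length 1 it cycles with period 5.
For j ≥ 1, t(j) depends only on (j - 1) mod 5. (54 - 1) mod 5 = 3, so t(54) = t(4) = 14.

14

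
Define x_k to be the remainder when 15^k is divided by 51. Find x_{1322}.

Computing terms: x_0 = 1, x_1 = 15, x_2 = 21, x_3 = 9, x_4 = 33, x_5 = 36, x_6 = 30, x_7 = 42, x_8 = 18, x_9 = 15.
Since x_9 = x_1 = 15, the sequence is eventually periodic: after a pre-period of length 1 it cycles with period 8.
For k ≥ 1, x_k depends only on (k - 1) mod 8. (1322 - 1) mod 8 = 1, so x_{1322} = x_2 = 21.

21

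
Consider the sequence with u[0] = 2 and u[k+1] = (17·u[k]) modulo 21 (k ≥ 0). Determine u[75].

19

Computing terms: u[0] = 2, u[1] = 13, u[2] = 11, u[3] = 19, u[4] = 8, u[5] = 10, u[6] = 2.
The sequence repeats with period 6.
(75 - 0) mod 6 = 3, so u[75] = u[3] = 19.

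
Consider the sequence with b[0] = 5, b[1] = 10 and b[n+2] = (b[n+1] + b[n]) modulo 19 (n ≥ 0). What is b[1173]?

Listing terms: b[0] = 5,  b[1] = 10,  b[2] = 15,  b[3] = 6,  b[4] = 2,  b[5] = 8,  b[6] = 10,  b[7] = 18,  b[8] = 9,  b[9] = 8,  b[10] = 17,  b[11] = 6,  b[12] = 4,  b[13] = 10,  b[14] = 14,  b[15] = 5,  b[16] = 0,  b[17] = 5,  b[18] = 5,  b[19] = 10.
The sequence repeats with period 18.
(1173 - 0) mod 18 = 3, so b[1173] = b[3] = 6.

6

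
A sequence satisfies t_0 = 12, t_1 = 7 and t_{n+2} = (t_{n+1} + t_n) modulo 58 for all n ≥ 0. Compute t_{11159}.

7

We have t_0 = 12, t_1 = 7, t_2 = 19, t_3 = 26, t_4 = 45, t_5 = 13, t_6 = 0, t_7 = 13, t_8 = 13, t_9 = 26, t_{10} = 39, t_{11} = 7, t_{12} = 46, t_{13} = 53, t_{14} = 41, t_{15} = 36, t_{16} = 19, t_{17} = 55, t_{18} = 16, t_{19} = 13, t_{20} = 29, t_{21} = 42, t_{22} = 13, t_{23} = 55, t_{24} = 10, t_{25} = 7, t_{26} = 17, t_{27} = 24, t_{28} = 41, t_{29} = 7, t_{30} = 48, t_{31} = 55, t_{32} = 45, t_{33} = 42, t_{34} = 29, t_{35} = 13, t_{36} = 42, t_{37} = 55, t_{38} = 39, t_{39} = 36, t_{40} = 17, t_{41} = 53, t_{42} = 12, t_{43} = 7.
The sequence repeats with period 42.
So t_{11159} = t_{0 + ((11159-0) mod 42)} = t_{29} = 7.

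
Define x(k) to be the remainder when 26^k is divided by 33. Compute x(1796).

x(1) = 26,  x(2) = 16,  x(3) = 20,  x(4) = 25,  x(5) = 23,  x(6) = 4,  x(7) = 5,  x(8) = 31,  x(9) = 14,  x(10) = 1,  x(11) = 26.
Since x(11) = x(1) = 26, the sequence is periodic with period 10.
(1796 - 1) mod 10 = 5, so x(1796) = x(6) = 4.

4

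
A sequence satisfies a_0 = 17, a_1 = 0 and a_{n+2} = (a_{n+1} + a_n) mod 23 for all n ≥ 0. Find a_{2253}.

18

a_0 = 17, a_1 = 0, a_2 = 17, a_3 = 17, a_4 = 11, a_5 = 5, a_6 = 16, a_7 = 21, a_8 = 14, a_9 = 12, a_{10} = 3, a_{11} = 15, a_{12} = 18, a_{13} = 10, a_{14} = 5, a_{15} = 15, a_{16} = 20, a_{17} = 12, a_{18} = 9, a_{19} = 21, a_{20} = 7, a_{21} = 5, a_{22} = 12, a_{23} = 17, a_{24} = 6, a_{25} = 0, a_{26} = 6, a_{27} = 6, a_{28} = 12, a_{29} = 18, a_{30} = 7, a_{31} = 2, a_{32} = 9, a_{33} = 11, a_{34} = 20, a_{35} = 8, a_{36} = 5, a_{37} = 13, a_{38} = 18, a_{39} = 8, a_{40} = 3, a_{41} = 11, a_{42} = 14, a_{43} = 2, a_{44} = 16, a_{45} = 18, a_{46} = 11, a_{47} = 6, a_{48} = 17, a_{49} = 0.
Since (a_{48}, a_{49}) = (a_0, a_1) = (17, 0) (two consecutive terms determine the rest), the sequence is periodic with period 48.
(2253 - 0) mod 48 = 45, so a_{2253} = a_{45} = 18.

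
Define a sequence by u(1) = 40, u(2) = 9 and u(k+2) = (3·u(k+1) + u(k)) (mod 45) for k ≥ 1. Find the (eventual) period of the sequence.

u(1) = 40; u(2) = 9; u(3) = 22; u(4) = 30; u(5) = 22; u(6) = 6; u(7) = 40; u(8) = 36; u(9) = 13; u(10) = 30; u(11) = 13; u(12) = 24; u(13) = 40; u(14) = 9.
Since (u(13), u(14)) = (u(1), u(2)) = (40, 9) (two consecutive terms determine the rest), the sequence is periodic with period 12.

12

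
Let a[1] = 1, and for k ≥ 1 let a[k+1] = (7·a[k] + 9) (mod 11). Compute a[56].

Computing terms: a[1] = 1,  a[2] = 5,  a[3] = 0,  a[4] = 9,  a[5] = 6,  a[6] = 7,  a[7] = 3,  a[8] = 8,  a[9] = 10,  a[10] = 2,  a[11] = 1.
The sequence repeats with period 10.
(56 - 1) mod 10 = 5, so a[56] = a[6] = 7.

7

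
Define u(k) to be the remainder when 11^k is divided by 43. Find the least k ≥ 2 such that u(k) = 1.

7

Listing terms: u(1) = 11, u(2) = 35, u(3) = 41, u(4) = 21, u(5) = 16, u(6) = 4, u(7) = 1, u(8) = 11.
Since u(8) = u(1) = 11, the sequence is periodic with period 7.
The value 1 first appears (with k ≥ 2) at u(7).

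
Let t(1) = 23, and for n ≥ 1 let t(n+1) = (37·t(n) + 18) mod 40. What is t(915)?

Computing terms: t(1) = 23, t(2) = 29, t(3) = 11, t(4) = 25, t(5) = 23.
Since t(5) = t(1) = 23, the sequence is periodic with period 4.
(915 - 1) mod 4 = 2, so t(915) = t(3) = 11.

11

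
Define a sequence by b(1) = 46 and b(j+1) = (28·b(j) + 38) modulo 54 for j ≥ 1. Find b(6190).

We have b(1) = 46,  b(2) = 30,  b(3) = 14,  b(4) = 52,  b(5) = 36,  b(6) = 20,  b(7) = 4,  b(8) = 42,  b(9) = 26,  b(10) = 10,  b(11) = 48,  b(12) = 32,  b(13) = 16,  b(14) = 0,  b(15) = 38,  b(16) = 22,  b(17) = 6,  b(18) = 44,  b(19) = 28,  b(20) = 12,  b(21) = 50,  b(22) = 34,  b(23) = 18,  b(24) = 2,  b(25) = 40,  b(26) = 24,  b(27) = 8,  b(28) = 46.
Since b(28) = b(1) = 46, the sequence is periodic with period 27.
So b(6190) = b(1 + ((6190-1) mod 27)) = b(7) = 4.

4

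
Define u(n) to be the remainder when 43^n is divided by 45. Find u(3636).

1

u(0) = 1, u(1) = 43, u(2) = 4, u(3) = 37, u(4) = 16, u(5) = 13, u(6) = 19, u(7) = 7, u(8) = 31, u(9) = 28, u(10) = 34, u(11) = 22, u(12) = 1.
The sequence repeats with period 12.
So u(3636) = u(0 + ((3636-0) mod 12)) = u(0) = 1.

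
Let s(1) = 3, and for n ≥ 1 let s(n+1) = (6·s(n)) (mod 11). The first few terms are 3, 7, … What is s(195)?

We have s(1) = 3; s(2) = 7; s(3) = 9; s(4) = 10; s(5) = 5; s(6) = 8; s(7) = 4; s(8) = 2; s(9) = 1; s(10) = 6; s(11) = 3.
The sequence repeats with period 10.
So s(195) = s(1 + ((195-1) mod 10)) = s(5) = 5.

5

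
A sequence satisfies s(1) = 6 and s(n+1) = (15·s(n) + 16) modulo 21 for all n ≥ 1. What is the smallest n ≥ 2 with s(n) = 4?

Computing terms: s(1) = 6, s(2) = 1, s(3) = 10, s(4) = 19, s(5) = 7, s(6) = 16, s(7) = 4, s(8) = 13, s(9) = 1.
Since s(9) = s(2) = 1, the sequence is eventually periodic: after a pre-period of length 1 it cycles with period 7.
The value 4 first appears (with n ≥ 2) at s(7).

7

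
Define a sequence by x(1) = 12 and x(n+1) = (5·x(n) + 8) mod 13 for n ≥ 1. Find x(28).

We have x(1) = 12, x(2) = 3, x(3) = 10, x(4) = 6, x(5) = 12.
Since x(5) = x(1) = 12, the sequence is periodic with period 4.
(28 - 1) mod 4 = 3, so x(28) = x(4) = 6.

6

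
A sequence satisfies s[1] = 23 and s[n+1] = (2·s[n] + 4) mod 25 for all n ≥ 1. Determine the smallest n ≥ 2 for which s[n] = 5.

14

We have s[1] = 23; s[2] = 0; s[3] = 4; s[4] = 12; s[5] = 3; s[6] = 10; s[7] = 24; s[8] = 2; s[9] = 8; s[10] = 20; s[11] = 19; s[12] = 17; s[13] = 13; s[14] = 5; s[15] = 14; s[16] = 7; s[17] = 18; s[18] = 15; s[19] = 9; s[20] = 22; s[21] = 23.
The sequence repeats with period 20.
The value 5 first appears (with n ≥ 2) at s[14].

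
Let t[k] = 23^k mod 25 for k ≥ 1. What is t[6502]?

Listing terms: t[1] = 23, t[2] = 4, t[3] = 17, t[4] = 16, t[5] = 18, t[6] = 14, t[7] = 22, t[8] = 6, t[9] = 13, t[10] = 24, t[11] = 2, t[12] = 21, t[13] = 8, t[14] = 9, t[15] = 7, t[16] = 11, t[17] = 3, t[18] = 19, t[19] = 12, t[20] = 1, t[21] = 23.
Since t[21] = t[1] = 23, the sequence is periodic with period 20.
So t[6502] = t[1 + ((6502-1) mod 20)] = t[2] = 4.

4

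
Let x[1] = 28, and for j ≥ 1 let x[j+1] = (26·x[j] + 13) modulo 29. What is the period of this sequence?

We have x[1] = 28, x[2] = 16, x[3] = 23, x[4] = 2, x[5] = 7, x[6] = 21, x[7] = 8, x[8] = 18, x[9] = 17, x[10] = 20, x[11] = 11, x[12] = 9, x[13] = 15, x[14] = 26, x[15] = 22, x[16] = 5, x[17] = 27, x[18] = 19, x[19] = 14, x[20] = 0, x[21] = 13, x[22] = 3, x[23] = 4, x[24] = 1, x[25] = 10, x[26] = 12, x[27] = 6, x[28] = 24, x[29] = 28.
Since x[29] = x[1] = 28, the sequence is periodic with period 28.

28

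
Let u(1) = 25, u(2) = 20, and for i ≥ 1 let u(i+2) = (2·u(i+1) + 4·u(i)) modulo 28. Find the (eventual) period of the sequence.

48

Computing terms: u(1) = 25,  u(2) = 20,  u(3) = 0,  u(4) = 24,  u(5) = 20,  u(6) = 24,  u(7) = 16,  u(8) = 16,  u(9) = 12,  u(10) = 4,  u(11) = 0,  u(12) = 16,  u(13) = 4,  u(14) = 16,  u(15) = 20,  u(16) = 20,  u(17) = 8,  u(18) = 12,  u(19) = 0,  u(20) = 20,  u(21) = 12,  u(22) = 20,  u(23) = 4,  u(24) = 4,  u(25) = 24,  u(26) = 8,  u(27) = 0,  u(28) = 4,  u(29) = 8,  u(30) = 4,  u(31) = 12,  u(32) = 12,  u(33) = 16,  u(34) = 24,  u(35) = 0,  u(36) = 12,  u(37) = 24,  u(38) = 12,  u(39) = 8,  u(40) = 8,  u(41) = 20,  u(42) = 16,  u(43) = 0,  u(44) = 8,  u(45) = 16,  u(46) = 8,  u(47) = 24,  u(48) = 24,  u(49) = 4,  u(50) = 20,  u(51) = 0.
Since (u(50), u(51)) = (u(2), u(3)) = (20, 0) (two consecutive terms determine the rest), the sequence is eventually periodic: after a pre-period of length 1 it cycles with period 48.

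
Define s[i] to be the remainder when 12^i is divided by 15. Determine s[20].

Listing terms: s[1] = 12,  s[2] = 9,  s[3] = 3,  s[4] = 6,  s[5] = 12.
Since s[5] = s[1] = 12, the sequence is periodic with period 4.
So s[20] = s[1 + ((20-1) mod 4)] = s[4] = 6.

6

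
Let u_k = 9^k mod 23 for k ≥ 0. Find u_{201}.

Computing terms: u_0 = 1,  u_1 = 9,  u_2 = 12,  u_3 = 16,  u_4 = 6,  u_5 = 8,  u_6 = 3,  u_7 = 4,  u_8 = 13,  u_9 = 2,  u_{10} = 18,  u_{11} = 1.
Since u_{11} = u_0 = 1, the sequence is periodic with period 11.
(201 - 0) mod 11 = 3, so u_{201} = u_3 = 16.

16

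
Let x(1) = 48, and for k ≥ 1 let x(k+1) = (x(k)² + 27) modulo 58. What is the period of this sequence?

x(1) = 48; x(2) = 11; x(3) = 32; x(4) = 7; x(5) = 18; x(6) = 3; x(7) = 36; x(8) = 47; x(9) = 32.
Since x(9) = x(3) = 32, the sequence is eventually periodic: after a pre-period of length 2 it cycles with period 6.

6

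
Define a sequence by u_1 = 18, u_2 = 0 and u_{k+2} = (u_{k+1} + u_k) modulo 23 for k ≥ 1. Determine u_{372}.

22

Listing terms: u_1 = 18,  u_2 = 0,  u_3 = 18,  u_4 = 18,  u_5 = 13,  u_6 = 8,  u_7 = 21,  u_8 = 6,  u_9 = 4,  u_{10} = 10,  u_{11} = 14,  u_{12} = 1,  u_{13} = 15,  u_{14} = 16,  u_{15} = 8,  u_{16} = 1,  u_{17} = 9,  u_{18} = 10,  u_{19} = 19,  u_{20} = 6,  u_{21} = 2,  u_{22} = 8,  u_{23} = 10,  u_{24} = 18,  u_{25} = 5,  u_{26} = 0,  u_{27} = 5,  u_{28} = 5,  u_{29} = 10,  u_{30} = 15,  u_{31} = 2,  u_{32} = 17,  u_{33} = 19,  u_{34} = 13,  u_{35} = 9,  u_{36} = 22,  u_{37} = 8,  u_{38} = 7,  u_{39} = 15,  u_{40} = 22,  u_{41} = 14,  u_{42} = 13,  u_{43} = 4,  u_{44} = 17,  u_{45} = 21,  u_{46} = 15,  u_{47} = 13,  u_{48} = 5,  u_{49} = 18,  u_{50} = 0.
Since (u_{49}, u_{50}) = (u_1, u_2) = (18, 0) (two consecutive terms determine the rest), the sequence is periodic with period 48.
So u_{372} = u_{1 + ((372-1) mod 48)} = u_{36} = 22.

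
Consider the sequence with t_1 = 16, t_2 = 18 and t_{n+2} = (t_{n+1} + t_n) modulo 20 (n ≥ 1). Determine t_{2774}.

We have t_1 = 16,  t_2 = 18,  t_3 = 14,  t_4 = 12,  t_5 = 6,  t_6 = 18,  t_7 = 4,  t_8 = 2,  t_9 = 6,  t_{10} = 8,  t_{11} = 14,  t_{12} = 2,  t_{13} = 16,  t_{14} = 18.
The sequence repeats with period 12.
So t_{2774} = t_{1 + ((2774-1) mod 12)} = t_2 = 18.

18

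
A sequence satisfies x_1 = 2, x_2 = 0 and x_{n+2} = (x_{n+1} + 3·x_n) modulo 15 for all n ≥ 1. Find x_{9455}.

Computing terms: x_1 = 2; x_2 = 0; x_3 = 6; x_4 = 6; x_5 = 9; x_6 = 12; x_7 = 9; x_8 = 0; x_9 = 12; x_{10} = 12; x_{11} = 3; x_{12} = 9; x_{13} = 3; x_{14} = 0; x_{15} = 9; x_{16} = 9; x_{17} = 6; x_{18} = 3; x_{19} = 6; x_{20} = 0; x_{21} = 3; x_{22} = 3; x_{23} = 12; x_{24} = 6; x_{25} = 12; x_{26} = 0; x_{27} = 6.
Since (x_{26}, x_{27}) = (x_2, x_3) = (0, 6) (two consecutive terms determine the rest), the sequence is eventually periodic: after a pre-period of length 1 it cycles with period 24.
For n ≥ 2, x_n depends only on (n - 2) mod 24. (9455 - 2) mod 24 = 21, so x_{9455} = x_{23} = 12.

12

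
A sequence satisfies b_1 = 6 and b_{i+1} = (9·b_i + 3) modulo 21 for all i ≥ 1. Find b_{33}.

Computing terms: b_1 = 6; b_2 = 15; b_3 = 12; b_4 = 6.
Since b_4 = b_1 = 6, the sequence is periodic with period 3.
So b_{33} = b_{1 + ((33-1) mod 3)} = b_3 = 12.

12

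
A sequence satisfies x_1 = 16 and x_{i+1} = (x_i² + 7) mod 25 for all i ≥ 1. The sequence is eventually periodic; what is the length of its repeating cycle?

8

We have x_1 = 16, x_2 = 13, x_3 = 1, x_4 = 8, x_5 = 21, x_6 = 23, x_7 = 11, x_8 = 3, x_9 = 16.
The sequence repeats with period 8.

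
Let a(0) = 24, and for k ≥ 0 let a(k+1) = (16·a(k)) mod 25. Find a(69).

14

Computing terms: a(0) = 24,  a(1) = 9,  a(2) = 19,  a(3) = 4,  a(4) = 14,  a(5) = 24.
Since a(5) = a(0) = 24, the sequence is periodic with period 5.
(69 - 0) mod 5 = 4, so a(69) = a(4) = 14.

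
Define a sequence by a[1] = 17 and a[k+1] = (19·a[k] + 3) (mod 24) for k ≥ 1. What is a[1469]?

17

a[1] = 17, a[2] = 14, a[3] = 5, a[4] = 2, a[5] = 17.
Since a[5] = a[1] = 17, the sequence is periodic with period 4.
So a[1469] = a[1 + ((1469-1) mod 4)] = a[1] = 17.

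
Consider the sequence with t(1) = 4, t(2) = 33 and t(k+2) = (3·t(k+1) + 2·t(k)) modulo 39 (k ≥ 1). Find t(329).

10

We have t(1) = 4; t(2) = 33; t(3) = 29; t(4) = 36; t(5) = 10; t(6) = 24; t(7) = 14; t(8) = 12; t(9) = 25; t(10) = 21; t(11) = 35; t(12) = 30; t(13) = 4; t(14) = 33.
The sequence repeats with period 12.
So t(329) = t(1 + ((329-1) mod 12)) = t(5) = 10.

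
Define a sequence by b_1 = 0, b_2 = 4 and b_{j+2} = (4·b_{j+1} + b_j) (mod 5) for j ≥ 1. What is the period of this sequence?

b_1 = 0, b_2 = 4, b_3 = 1, b_4 = 3, b_5 = 3, b_6 = 0, b_7 = 3, b_8 = 2, b_9 = 1, b_{10} = 1, b_{11} = 0, b_{12} = 1, b_{13} = 4, b_{14} = 2, b_{15} = 2, b_{16} = 0, b_{17} = 2, b_{18} = 3, b_{19} = 4, b_{20} = 4, b_{21} = 0, b_{22} = 4.
The sequence repeats with period 20.

20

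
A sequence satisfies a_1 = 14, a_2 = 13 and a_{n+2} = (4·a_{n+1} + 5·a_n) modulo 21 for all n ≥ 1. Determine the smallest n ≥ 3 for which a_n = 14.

7

Listing terms: a_1 = 14,  a_2 = 13,  a_3 = 17,  a_4 = 7,  a_5 = 8,  a_6 = 4,  a_7 = 14,  a_8 = 13.
Since (a_7, a_8) = (a_1, a_2) = (14, 13) (two consecutive terms determine the rest), the sequence is periodic with period 6.
The value 14 next appears (with n ≥ 3) at a_7.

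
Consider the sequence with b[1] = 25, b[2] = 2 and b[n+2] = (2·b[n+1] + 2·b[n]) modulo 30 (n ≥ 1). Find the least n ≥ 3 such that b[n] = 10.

7

Computing terms: b[1] = 25,  b[2] = 2,  b[3] = 24,  b[4] = 22,  b[5] = 2,  b[6] = 18,  b[7] = 10,  b[8] = 26,  b[9] = 12,  b[10] = 16,  b[11] = 26,  b[12] = 24,  b[13] = 10,  b[14] = 8,  b[15] = 6,  b[16] = 28,  b[17] = 8,  b[18] = 12,  b[19] = 10,  b[20] = 14,  b[21] = 18,  b[22] = 4,  b[23] = 14,  b[24] = 6,  b[25] = 10,  b[26] = 2,  b[27] = 24.
Since (b[26], b[27]) = (b[2], b[3]) = (2, 24) (two consecutive terms determine the rest), the sequence is eventually periodic: after a pre-period of length 1 it cycles with period 24.
The value 10 first appears (with n ≥ 3) at b[7].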